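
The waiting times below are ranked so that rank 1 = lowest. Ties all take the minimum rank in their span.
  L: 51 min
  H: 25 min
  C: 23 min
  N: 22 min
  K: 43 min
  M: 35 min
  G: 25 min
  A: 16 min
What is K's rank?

7

Sorted (ascending): 16, 22, 23, 25, 25, 35, 43, 51
The 2 values of 25 occupy positions 4–5 → each gets rank 4.
K has value 43 min → rank 7.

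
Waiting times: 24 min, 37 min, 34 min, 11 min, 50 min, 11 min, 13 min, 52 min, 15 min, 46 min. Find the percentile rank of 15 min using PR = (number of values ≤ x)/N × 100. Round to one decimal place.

40.0

N = 10.
Strictly below 15: 3. Equal to 15: 1.
PR = 4/10 × 100 = 40.0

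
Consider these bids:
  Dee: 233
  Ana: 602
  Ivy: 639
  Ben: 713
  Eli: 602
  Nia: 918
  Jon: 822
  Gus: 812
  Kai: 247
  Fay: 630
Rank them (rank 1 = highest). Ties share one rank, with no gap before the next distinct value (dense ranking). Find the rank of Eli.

7

Sorted (descending): 918, 822, 812, 713, 639, 630, 602, 602, 247, 233
The 2 values of 602 share dense rank 7.
Remaining distinct values take the next consecutive integers.
Eli has value 602 → rank 7.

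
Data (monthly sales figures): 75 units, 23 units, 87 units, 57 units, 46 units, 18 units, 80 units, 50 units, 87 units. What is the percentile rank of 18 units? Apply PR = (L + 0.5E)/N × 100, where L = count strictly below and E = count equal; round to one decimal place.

N = 9.
Strictly below 18: 0. Equal to 18: 1.
PR = (0 + 0.5·1)/9 × 100 = 5.6

5.6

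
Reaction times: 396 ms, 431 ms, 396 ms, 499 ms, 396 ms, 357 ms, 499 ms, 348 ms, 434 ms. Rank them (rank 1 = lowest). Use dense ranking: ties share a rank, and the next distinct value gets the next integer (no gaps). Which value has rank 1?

348

Sorted (ascending): 348, 357, 396, 396, 396, 431, 434, 499, 499
The 3 values of 396 share dense rank 3.
The 2 values of 499 share dense rank 6.
Remaining distinct values take the next consecutive integers.
Rank 1 → value 348.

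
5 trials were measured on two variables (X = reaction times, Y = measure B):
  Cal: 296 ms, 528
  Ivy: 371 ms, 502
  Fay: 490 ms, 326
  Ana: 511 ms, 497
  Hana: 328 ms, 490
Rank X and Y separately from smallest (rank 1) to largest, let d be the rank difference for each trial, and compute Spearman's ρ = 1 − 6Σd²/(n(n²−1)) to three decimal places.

-0.500

Ranks of variable 1: 1, 3, 4, 5, 2
Ranks of variable 2: 5, 4, 1, 3, 2
d = r₁ − r₂: -4, -1, 3, 2, 0
d²: 16, 1, 9, 4, 0; Σd² = 30
ρ = 1 − 6·30/(5·24) = 1 − 180/120 = -0.500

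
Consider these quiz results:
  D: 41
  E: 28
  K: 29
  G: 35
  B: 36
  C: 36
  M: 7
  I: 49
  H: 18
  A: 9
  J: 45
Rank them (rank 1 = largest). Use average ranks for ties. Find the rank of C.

Sorted (descending): 49, 45, 41, 36, 36, 35, 29, 28, 18, 9, 7
The 2 values of 36 occupy positions 4–5 → average rank (4+5)/2 = 4.5.
C has value 36 → rank 4.5.

4.5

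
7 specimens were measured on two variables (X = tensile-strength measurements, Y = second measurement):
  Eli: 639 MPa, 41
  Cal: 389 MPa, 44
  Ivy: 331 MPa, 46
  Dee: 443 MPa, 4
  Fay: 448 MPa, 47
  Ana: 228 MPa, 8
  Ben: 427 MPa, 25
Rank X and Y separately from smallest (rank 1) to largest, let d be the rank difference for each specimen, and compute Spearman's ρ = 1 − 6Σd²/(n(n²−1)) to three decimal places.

0.143

Ranks of variable 1: 7, 3, 2, 5, 6, 1, 4
Ranks of variable 2: 4, 5, 6, 1, 7, 2, 3
d = r₁ − r₂: 3, -2, -4, 4, -1, -1, 1
d²: 9, 4, 16, 16, 1, 1, 1; Σd² = 48
ρ = 1 − 6·48/(7·48) = 1 − 288/336 = 0.143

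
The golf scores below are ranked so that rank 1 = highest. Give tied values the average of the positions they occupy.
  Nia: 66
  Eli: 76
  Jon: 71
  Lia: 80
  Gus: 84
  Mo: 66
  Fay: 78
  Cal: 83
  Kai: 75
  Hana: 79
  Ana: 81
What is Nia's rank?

Sorted (descending): 84, 83, 81, 80, 79, 78, 76, 75, 71, 66, 66
The 2 values of 66 occupy positions 10–11 → average rank (10+11)/2 = 10.5.
Nia has value 66 → rank 10.5.

10.5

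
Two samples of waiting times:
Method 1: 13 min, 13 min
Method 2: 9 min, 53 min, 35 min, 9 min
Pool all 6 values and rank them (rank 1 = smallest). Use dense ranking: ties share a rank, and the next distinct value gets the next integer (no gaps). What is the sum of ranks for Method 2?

9

Sorted (ascending): 9, 9, 13, 13, 35, 53
The 2 values of 9 share dense rank 1.
The 2 values of 13 share dense rank 2.
Remaining distinct values take the next consecutive integers.
Method 2 values → pooled ranks: 9→1, 53→4, 35→3, 9→1
Rank sum = 1 + 4 + 3 + 1 = 9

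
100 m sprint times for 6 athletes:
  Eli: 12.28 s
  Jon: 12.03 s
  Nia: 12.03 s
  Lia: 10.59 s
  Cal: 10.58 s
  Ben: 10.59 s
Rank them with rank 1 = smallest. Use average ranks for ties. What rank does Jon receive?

Sorted (ascending): 10.58, 10.59, 10.59, 12.03, 12.03, 12.28
The 2 values of 10.59 occupy positions 2–3 → average rank (2+3)/2 = 2.5.
The 2 values of 12.03 occupy positions 4–5 → average rank (4+5)/2 = 4.5.
Jon has value 12.03 s → rank 4.5.

4.5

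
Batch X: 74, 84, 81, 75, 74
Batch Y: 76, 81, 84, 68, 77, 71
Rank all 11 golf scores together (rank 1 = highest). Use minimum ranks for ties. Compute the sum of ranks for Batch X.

Sorted (descending): 84, 84, 81, 81, 77, 76, 75, 74, 74, 71, 68
The 2 values of 84 occupy positions 1–2 → each gets rank 1.
The 2 values of 81 occupy positions 3–4 → each gets rank 3.
The 2 values of 74 occupy positions 8–9 → each gets rank 8.
Batch X values → pooled ranks: 74→8, 84→1, 81→3, 75→7, 74→8
Rank sum = 8 + 1 + 3 + 7 + 8 = 27

27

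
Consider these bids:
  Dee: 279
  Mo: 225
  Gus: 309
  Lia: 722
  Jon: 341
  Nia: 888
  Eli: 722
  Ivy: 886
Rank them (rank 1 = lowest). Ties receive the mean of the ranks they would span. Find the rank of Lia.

5.5

Sorted (ascending): 225, 279, 309, 341, 722, 722, 886, 888
The 2 values of 722 occupy positions 5–6 → average rank (5+6)/2 = 5.5.
Lia has value 722 → rank 5.5.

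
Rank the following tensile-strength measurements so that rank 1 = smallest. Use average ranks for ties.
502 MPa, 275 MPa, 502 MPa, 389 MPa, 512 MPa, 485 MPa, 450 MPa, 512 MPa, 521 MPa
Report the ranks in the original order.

Sorted (ascending): 275, 389, 450, 485, 502, 502, 512, 512, 521
The 2 values of 502 occupy positions 5–6 → average rank (5+6)/2 = 5.5.
The 2 values of 512 occupy positions 7–8 → average rank (7+8)/2 = 7.5.

5.5, 1, 5.5, 2, 7.5, 4, 3, 7.5, 9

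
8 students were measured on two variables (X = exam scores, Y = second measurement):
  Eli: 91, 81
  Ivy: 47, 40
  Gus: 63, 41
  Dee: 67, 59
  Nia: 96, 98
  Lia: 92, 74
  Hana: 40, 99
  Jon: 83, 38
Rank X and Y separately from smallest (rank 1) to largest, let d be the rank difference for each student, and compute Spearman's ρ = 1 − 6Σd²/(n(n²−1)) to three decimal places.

0.167

Ranks of variable 1: 6, 2, 3, 4, 8, 7, 1, 5
Ranks of variable 2: 6, 2, 3, 4, 7, 5, 8, 1
d = r₁ − r₂: 0, 0, 0, 0, 1, 2, -7, 4
d²: 0, 0, 0, 0, 1, 4, 49, 16; Σd² = 70
ρ = 1 − 6·70/(8·63) = 1 − 420/504 = 0.167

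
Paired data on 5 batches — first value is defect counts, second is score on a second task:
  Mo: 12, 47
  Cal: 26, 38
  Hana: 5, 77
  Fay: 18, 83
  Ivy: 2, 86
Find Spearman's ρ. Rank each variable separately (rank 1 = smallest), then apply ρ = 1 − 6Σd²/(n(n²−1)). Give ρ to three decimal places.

Ranks of variable 1: 3, 5, 2, 4, 1
Ranks of variable 2: 2, 1, 3, 4, 5
d = r₁ − r₂: 1, 4, -1, 0, -4
d²: 1, 16, 1, 0, 16; Σd² = 34
ρ = 1 − 6·34/(5·24) = 1 − 204/120 = -0.700

-0.700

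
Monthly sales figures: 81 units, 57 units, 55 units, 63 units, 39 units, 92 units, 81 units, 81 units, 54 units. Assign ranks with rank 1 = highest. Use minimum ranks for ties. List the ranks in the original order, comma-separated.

2, 6, 7, 5, 9, 1, 2, 2, 8

Sorted (descending): 92, 81, 81, 81, 63, 57, 55, 54, 39
The 3 values of 81 occupy positions 2–4 → each gets rank 2.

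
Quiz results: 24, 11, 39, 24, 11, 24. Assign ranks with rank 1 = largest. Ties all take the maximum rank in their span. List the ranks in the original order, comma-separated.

4, 6, 1, 4, 6, 4

Sorted (descending): 39, 24, 24, 24, 11, 11
The 3 values of 24 occupy positions 2–4 → each gets rank 4.
The 2 values of 11 occupy positions 5–6 → each gets rank 6.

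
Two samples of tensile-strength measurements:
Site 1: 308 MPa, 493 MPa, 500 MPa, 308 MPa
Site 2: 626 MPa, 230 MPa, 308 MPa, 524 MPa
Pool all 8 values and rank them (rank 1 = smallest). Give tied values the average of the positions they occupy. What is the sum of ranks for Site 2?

Sorted (ascending): 230, 308, 308, 308, 493, 500, 524, 626
The 3 values of 308 occupy positions 2–4 → average rank 3.
Site 2 values → pooled ranks: 626→8, 230→1, 308→3, 524→7
Rank sum = 8 + 1 + 3 + 7 = 19

19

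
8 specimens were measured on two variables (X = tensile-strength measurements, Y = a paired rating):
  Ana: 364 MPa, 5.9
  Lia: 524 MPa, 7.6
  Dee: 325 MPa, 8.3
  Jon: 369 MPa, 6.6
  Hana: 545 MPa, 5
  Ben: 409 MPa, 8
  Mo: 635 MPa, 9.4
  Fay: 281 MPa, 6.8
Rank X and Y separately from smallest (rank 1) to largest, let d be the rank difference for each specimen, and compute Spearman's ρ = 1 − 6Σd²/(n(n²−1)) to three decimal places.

0.119

Ranks of variable 1: 3, 6, 2, 4, 7, 5, 8, 1
Ranks of variable 2: 2, 5, 7, 3, 1, 6, 8, 4
d = r₁ − r₂: 1, 1, -5, 1, 6, -1, 0, -3
d²: 1, 1, 25, 1, 36, 1, 0, 9; Σd² = 74
ρ = 1 − 6·74/(8·63) = 1 − 444/504 = 0.119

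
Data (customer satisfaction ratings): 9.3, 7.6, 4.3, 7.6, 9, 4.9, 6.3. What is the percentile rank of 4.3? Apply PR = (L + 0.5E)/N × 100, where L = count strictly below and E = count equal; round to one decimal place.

7.1

N = 7.
Strictly below 4.3: 0. Equal to 4.3: 1.
PR = (0 + 0.5·1)/7 × 100 = 7.1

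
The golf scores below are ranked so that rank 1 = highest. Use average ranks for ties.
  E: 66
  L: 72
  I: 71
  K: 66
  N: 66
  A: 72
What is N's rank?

5

Sorted (descending): 72, 72, 71, 66, 66, 66
The 2 values of 72 occupy positions 1–2 → average rank (1+2)/2 = 1.5.
The 3 values of 66 occupy positions 4–6 → average rank 5.
N has value 66 → rank 5.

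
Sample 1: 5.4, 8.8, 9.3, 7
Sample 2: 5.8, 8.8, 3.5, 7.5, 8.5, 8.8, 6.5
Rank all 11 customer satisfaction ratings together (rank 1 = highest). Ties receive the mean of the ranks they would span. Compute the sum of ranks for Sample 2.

Sorted (descending): 9.3, 8.8, 8.8, 8.8, 8.5, 7.5, 7, 6.5, 5.8, 5.4, 3.5
The 3 values of 8.8 occupy positions 2–4 → average rank 3.
Sample 2 values → pooled ranks: 5.8→9, 8.8→3, 3.5→11, 7.5→6, 8.5→5, 8.8→3, 6.5→8
Rank sum = 9 + 3 + 11 + 6 + 5 + 3 + 8 = 45

45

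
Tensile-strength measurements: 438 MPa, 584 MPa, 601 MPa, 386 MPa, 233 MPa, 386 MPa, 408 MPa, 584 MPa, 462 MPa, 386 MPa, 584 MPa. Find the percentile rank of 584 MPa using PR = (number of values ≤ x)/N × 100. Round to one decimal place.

90.9

N = 11.
Strictly below 584: 7. Equal to 584: 3.
PR = 10/11 × 100 = 90.9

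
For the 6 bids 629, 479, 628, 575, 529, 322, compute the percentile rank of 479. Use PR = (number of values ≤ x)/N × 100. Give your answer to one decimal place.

N = 6.
Strictly below 479: 1. Equal to 479: 1.
PR = 2/6 × 100 = 33.3

33.3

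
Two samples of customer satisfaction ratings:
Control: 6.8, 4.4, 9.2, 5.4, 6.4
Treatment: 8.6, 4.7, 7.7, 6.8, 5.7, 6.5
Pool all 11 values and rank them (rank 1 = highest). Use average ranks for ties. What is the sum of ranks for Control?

Sorted (descending): 9.2, 8.6, 7.7, 6.8, 6.8, 6.5, 6.4, 5.7, 5.4, 4.7, 4.4
The 2 values of 6.8 occupy positions 4–5 → average rank (4+5)/2 = 4.5.
Control values → pooled ranks: 6.8→4.5, 4.4→11, 9.2→1, 5.4→9, 6.4→7
Rank sum = 4.5 + 11 + 1 + 9 + 7 = 32.5

32.5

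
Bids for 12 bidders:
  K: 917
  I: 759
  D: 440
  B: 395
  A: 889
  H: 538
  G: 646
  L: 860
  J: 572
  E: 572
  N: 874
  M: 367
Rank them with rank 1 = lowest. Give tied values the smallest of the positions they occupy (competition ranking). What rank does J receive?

5

Sorted (ascending): 367, 395, 440, 538, 572, 572, 646, 759, 860, 874, 889, 917
The 2 values of 572 occupy positions 5–6 → each gets rank 5.
J has value 572 → rank 5.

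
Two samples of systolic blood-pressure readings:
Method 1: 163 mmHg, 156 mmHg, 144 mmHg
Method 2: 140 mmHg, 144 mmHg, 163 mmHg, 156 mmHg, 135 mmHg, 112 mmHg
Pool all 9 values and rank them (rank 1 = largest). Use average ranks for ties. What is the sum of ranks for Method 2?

Sorted (descending): 163, 163, 156, 156, 144, 144, 140, 135, 112
The 2 values of 163 occupy positions 1–2 → average rank (1+2)/2 = 1.5.
The 2 values of 156 occupy positions 3–4 → average rank (3+4)/2 = 3.5.
The 2 values of 144 occupy positions 5–6 → average rank (5+6)/2 = 5.5.
Method 2 values → pooled ranks: 140→7, 144→5.5, 163→1.5, 156→3.5, 135→8, 112→9
Rank sum = 7 + 5.5 + 1.5 + 3.5 + 8 + 9 = 34.5

34.5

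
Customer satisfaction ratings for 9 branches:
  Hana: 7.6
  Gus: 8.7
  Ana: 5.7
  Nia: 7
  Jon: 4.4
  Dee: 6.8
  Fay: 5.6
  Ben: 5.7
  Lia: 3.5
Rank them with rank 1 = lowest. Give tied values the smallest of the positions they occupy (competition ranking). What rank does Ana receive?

4

Sorted (ascending): 3.5, 4.4, 5.6, 5.7, 5.7, 6.8, 7, 7.6, 8.7
The 2 values of 5.7 occupy positions 4–5 → each gets rank 4.
Ana has value 5.7 → rank 4.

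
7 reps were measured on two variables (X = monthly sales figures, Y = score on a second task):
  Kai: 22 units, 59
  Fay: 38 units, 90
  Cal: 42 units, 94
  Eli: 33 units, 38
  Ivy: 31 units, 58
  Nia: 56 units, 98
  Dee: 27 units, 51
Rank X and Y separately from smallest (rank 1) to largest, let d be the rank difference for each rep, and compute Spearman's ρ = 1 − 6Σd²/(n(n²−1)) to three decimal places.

0.679

Ranks of variable 1: 1, 5, 6, 4, 3, 7, 2
Ranks of variable 2: 4, 5, 6, 1, 3, 7, 2
d = r₁ − r₂: -3, 0, 0, 3, 0, 0, 0
d²: 9, 0, 0, 9, 0, 0, 0; Σd² = 18
ρ = 1 − 6·18/(7·48) = 1 − 108/336 = 0.679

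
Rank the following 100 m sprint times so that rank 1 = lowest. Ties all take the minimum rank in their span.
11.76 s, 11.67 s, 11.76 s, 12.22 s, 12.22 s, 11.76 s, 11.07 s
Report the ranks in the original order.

Sorted (ascending): 11.07, 11.67, 11.76, 11.76, 11.76, 12.22, 12.22
The 3 values of 11.76 occupy positions 3–5 → each gets rank 3.
The 2 values of 12.22 occupy positions 6–7 → each gets rank 6.

3, 2, 3, 6, 6, 3, 1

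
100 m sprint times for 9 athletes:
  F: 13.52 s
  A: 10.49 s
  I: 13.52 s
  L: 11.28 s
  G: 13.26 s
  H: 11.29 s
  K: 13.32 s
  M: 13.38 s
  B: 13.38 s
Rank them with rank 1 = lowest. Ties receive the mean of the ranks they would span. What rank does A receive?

1

Sorted (ascending): 10.49, 11.28, 11.29, 13.26, 13.32, 13.38, 13.38, 13.52, 13.52
The 2 values of 13.38 occupy positions 6–7 → average rank (6+7)/2 = 6.5.
The 2 values of 13.52 occupy positions 8–9 → average rank (8+9)/2 = 8.5.
A has value 10.49 s → rank 1.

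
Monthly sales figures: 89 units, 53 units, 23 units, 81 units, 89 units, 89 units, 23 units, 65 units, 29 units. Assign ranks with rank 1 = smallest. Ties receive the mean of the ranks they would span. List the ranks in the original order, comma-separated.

8, 4, 1.5, 6, 8, 8, 1.5, 5, 3

Sorted (ascending): 23, 23, 29, 53, 65, 81, 89, 89, 89
The 2 values of 23 occupy positions 1–2 → average rank (1+2)/2 = 1.5.
The 3 values of 89 occupy positions 7–9 → average rank 8.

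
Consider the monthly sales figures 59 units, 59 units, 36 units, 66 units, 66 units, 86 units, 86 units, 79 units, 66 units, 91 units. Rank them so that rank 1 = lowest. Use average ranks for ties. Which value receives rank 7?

79

Sorted (ascending): 36, 59, 59, 66, 66, 66, 79, 86, 86, 91
The 2 values of 59 occupy positions 2–3 → average rank (2+3)/2 = 2.5.
The 3 values of 66 occupy positions 4–6 → average rank 5.
The 2 values of 86 occupy positions 8–9 → average rank (8+9)/2 = 8.5.
Rank 7 → value 79.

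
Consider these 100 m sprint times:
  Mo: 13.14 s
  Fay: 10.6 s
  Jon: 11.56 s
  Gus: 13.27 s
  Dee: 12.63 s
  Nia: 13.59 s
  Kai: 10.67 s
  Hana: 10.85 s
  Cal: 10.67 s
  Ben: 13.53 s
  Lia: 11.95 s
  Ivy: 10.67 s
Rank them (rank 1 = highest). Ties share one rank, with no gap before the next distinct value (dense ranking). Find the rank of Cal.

9

Sorted (descending): 13.59, 13.53, 13.27, 13.14, 12.63, 11.95, 11.56, 10.85, 10.67, 10.67, 10.67, 10.6
The 3 values of 10.67 share dense rank 9.
Remaining distinct values take the next consecutive integers.
Cal has value 10.67 s → rank 9.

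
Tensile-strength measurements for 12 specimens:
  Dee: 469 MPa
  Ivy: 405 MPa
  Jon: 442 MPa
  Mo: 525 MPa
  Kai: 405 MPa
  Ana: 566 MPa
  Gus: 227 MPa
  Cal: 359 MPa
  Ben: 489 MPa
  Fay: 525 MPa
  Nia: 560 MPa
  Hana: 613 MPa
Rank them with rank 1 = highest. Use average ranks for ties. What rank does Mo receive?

4.5

Sorted (descending): 613, 566, 560, 525, 525, 489, 469, 442, 405, 405, 359, 227
The 2 values of 525 occupy positions 4–5 → average rank (4+5)/2 = 4.5.
The 2 values of 405 occupy positions 9–10 → average rank (9+10)/2 = 9.5.
Mo has value 525 MPa → rank 4.5.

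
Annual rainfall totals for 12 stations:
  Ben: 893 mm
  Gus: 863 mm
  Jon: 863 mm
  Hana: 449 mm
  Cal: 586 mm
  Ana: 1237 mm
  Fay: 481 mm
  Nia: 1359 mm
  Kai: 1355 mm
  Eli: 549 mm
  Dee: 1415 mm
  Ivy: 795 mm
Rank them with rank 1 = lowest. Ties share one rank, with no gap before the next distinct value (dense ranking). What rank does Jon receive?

Sorted (ascending): 449, 481, 549, 586, 795, 863, 863, 893, 1237, 1355, 1359, 1415
The 2 values of 863 share dense rank 6.
Remaining distinct values take the next consecutive integers.
Jon has value 863 mm → rank 6.

6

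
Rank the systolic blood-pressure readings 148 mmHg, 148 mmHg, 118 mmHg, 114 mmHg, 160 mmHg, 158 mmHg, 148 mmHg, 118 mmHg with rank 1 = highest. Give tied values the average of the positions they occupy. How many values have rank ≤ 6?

5

Sorted (descending): 160, 158, 148, 148, 148, 118, 118, 114
The 3 values of 148 occupy positions 3–5 → average rank 4.
The 2 values of 118 occupy positions 6–7 → average rank (6+7)/2 = 6.5.
Ranks ≤ 6: {1, 2, 4, 4, 4} → 5 values.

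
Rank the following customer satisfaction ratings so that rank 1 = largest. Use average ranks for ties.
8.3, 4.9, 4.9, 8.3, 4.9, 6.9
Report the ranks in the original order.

1.5, 5, 5, 1.5, 5, 3

Sorted (descending): 8.3, 8.3, 6.9, 4.9, 4.9, 4.9
The 2 values of 8.3 occupy positions 1–2 → average rank (1+2)/2 = 1.5.
The 3 values of 4.9 occupy positions 4–6 → average rank 5.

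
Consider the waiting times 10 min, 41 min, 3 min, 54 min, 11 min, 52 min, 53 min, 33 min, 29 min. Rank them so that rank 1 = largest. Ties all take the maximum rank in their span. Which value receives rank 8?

Sorted (descending): 54, 53, 52, 41, 33, 29, 11, 10, 3
No ties — each value takes its position as its rank.
Rank 8 → value 10.

10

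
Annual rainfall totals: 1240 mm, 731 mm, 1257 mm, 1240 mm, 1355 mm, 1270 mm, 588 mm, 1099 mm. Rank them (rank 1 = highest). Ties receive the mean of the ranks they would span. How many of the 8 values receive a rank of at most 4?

3

Sorted (descending): 1355, 1270, 1257, 1240, 1240, 1099, 731, 588
The 2 values of 1240 occupy positions 4–5 → average rank (4+5)/2 = 4.5.
Ranks ≤ 4: {1, 2, 3} → 3 values.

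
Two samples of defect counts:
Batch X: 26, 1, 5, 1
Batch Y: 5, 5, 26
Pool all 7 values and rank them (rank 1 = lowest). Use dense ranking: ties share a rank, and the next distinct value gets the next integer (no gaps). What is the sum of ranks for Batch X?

Sorted (ascending): 1, 1, 5, 5, 5, 26, 26
The 2 values of 1 share dense rank 1.
The 3 values of 5 share dense rank 2.
The 2 values of 26 share dense rank 3.
Batch X values → pooled ranks: 26→3, 1→1, 5→2, 1→1
Rank sum = 3 + 1 + 2 + 1 = 7

7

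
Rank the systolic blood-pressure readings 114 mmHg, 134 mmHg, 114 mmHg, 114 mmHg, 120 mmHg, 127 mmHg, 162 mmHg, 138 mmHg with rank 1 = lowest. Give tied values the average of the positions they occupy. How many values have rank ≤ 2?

Sorted (ascending): 114, 114, 114, 120, 127, 134, 138, 162
The 3 values of 114 occupy positions 1–3 → average rank 2.
Ranks ≤ 2: {2, 2, 2} → 3 values.

3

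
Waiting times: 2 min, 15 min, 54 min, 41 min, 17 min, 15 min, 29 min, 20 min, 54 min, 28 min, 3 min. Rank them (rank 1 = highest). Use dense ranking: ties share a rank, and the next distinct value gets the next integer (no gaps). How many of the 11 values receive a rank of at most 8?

Sorted (descending): 54, 54, 41, 29, 28, 20, 17, 15, 15, 3, 2
The 2 values of 54 share dense rank 1.
The 2 values of 15 share dense rank 7.
Remaining distinct values take the next consecutive integers.
Ranks ≤ 8: {1, 1, 2, 3, 4, 5, 6, 7, 7, 8} → 10 values.

10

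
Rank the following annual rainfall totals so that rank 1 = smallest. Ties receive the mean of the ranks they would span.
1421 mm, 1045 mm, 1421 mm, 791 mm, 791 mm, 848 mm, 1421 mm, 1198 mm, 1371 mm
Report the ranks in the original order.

Sorted (ascending): 791, 791, 848, 1045, 1198, 1371, 1421, 1421, 1421
The 2 values of 791 occupy positions 1–2 → average rank (1+2)/2 = 1.5.
The 3 values of 1421 occupy positions 7–9 → average rank 8.

8, 4, 8, 1.5, 1.5, 3, 8, 5, 6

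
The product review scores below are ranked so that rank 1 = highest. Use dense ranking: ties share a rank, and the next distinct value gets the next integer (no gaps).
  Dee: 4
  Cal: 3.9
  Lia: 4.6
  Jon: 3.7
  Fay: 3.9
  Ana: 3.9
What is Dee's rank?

Sorted (descending): 4.6, 4, 3.9, 3.9, 3.9, 3.7
The 3 values of 3.9 share dense rank 3.
Remaining distinct values take the next consecutive integers.
Dee has value 4 → rank 2.

2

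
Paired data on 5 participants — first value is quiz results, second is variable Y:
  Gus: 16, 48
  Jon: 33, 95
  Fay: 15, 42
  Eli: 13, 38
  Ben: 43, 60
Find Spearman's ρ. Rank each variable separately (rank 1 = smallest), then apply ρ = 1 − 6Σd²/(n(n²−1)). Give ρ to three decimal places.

Ranks of variable 1: 3, 4, 2, 1, 5
Ranks of variable 2: 3, 5, 2, 1, 4
d = r₁ − r₂: 0, -1, 0, 0, 1
d²: 0, 1, 0, 0, 1; Σd² = 2
ρ = 1 − 6·2/(5·24) = 1 − 12/120 = 0.900

0.900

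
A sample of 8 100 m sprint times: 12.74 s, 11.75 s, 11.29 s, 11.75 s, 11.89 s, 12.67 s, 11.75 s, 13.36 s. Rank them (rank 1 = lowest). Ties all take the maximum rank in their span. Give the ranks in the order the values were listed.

7, 4, 1, 4, 5, 6, 4, 8

Sorted (ascending): 11.29, 11.75, 11.75, 11.75, 11.89, 12.67, 12.74, 13.36
The 3 values of 11.75 occupy positions 2–4 → each gets rank 4.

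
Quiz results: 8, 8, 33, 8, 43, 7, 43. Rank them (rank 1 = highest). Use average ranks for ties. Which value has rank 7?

Sorted (descending): 43, 43, 33, 8, 8, 8, 7
The 2 values of 43 occupy positions 1–2 → average rank (1+2)/2 = 1.5.
The 3 values of 8 occupy positions 4–6 → average rank 5.
Rank 7 → value 7.

7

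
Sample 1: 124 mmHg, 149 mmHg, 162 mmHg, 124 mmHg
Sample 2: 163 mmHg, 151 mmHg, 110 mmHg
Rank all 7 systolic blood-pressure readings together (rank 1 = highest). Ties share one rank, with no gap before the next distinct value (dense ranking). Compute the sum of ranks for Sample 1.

16

Sorted (descending): 163, 162, 151, 149, 124, 124, 110
The 2 values of 124 share dense rank 5.
Remaining distinct values take the next consecutive integers.
Sample 1 values → pooled ranks: 124→5, 149→4, 162→2, 124→5
Rank sum = 5 + 4 + 2 + 5 = 16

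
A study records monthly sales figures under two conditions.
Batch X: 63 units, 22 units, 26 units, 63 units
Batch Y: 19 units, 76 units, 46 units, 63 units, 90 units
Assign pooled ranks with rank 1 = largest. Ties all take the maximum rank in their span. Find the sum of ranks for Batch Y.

23

Sorted (descending): 90, 76, 63, 63, 63, 46, 26, 22, 19
The 3 values of 63 occupy positions 3–5 → each gets rank 5.
Batch Y values → pooled ranks: 19→9, 76→2, 46→6, 63→5, 90→1
Rank sum = 9 + 2 + 6 + 5 + 1 = 23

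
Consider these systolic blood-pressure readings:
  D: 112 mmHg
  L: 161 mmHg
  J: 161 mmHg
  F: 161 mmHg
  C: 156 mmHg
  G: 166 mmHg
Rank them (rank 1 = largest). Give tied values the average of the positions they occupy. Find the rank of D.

Sorted (descending): 166, 161, 161, 161, 156, 112
The 3 values of 161 occupy positions 2–4 → average rank 3.
D has value 112 mmHg → rank 6.

6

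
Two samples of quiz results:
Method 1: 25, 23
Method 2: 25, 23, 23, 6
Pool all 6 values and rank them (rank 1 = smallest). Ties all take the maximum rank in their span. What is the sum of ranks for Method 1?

Sorted (ascending): 6, 23, 23, 23, 25, 25
The 3 values of 23 occupy positions 2–4 → each gets rank 4.
The 2 values of 25 occupy positions 5–6 → each gets rank 6.
Method 1 values → pooled ranks: 25→6, 23→4
Rank sum = 6 + 4 = 10

10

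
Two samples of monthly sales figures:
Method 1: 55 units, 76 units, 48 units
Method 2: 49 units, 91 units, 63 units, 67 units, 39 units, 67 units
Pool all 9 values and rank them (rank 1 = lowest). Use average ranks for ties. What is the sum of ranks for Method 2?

31

Sorted (ascending): 39, 48, 49, 55, 63, 67, 67, 76, 91
The 2 values of 67 occupy positions 6–7 → average rank (6+7)/2 = 6.5.
Method 2 values → pooled ranks: 49→3, 91→9, 63→5, 67→6.5, 39→1, 67→6.5
Rank sum = 3 + 9 + 5 + 6.5 + 1 + 6.5 = 31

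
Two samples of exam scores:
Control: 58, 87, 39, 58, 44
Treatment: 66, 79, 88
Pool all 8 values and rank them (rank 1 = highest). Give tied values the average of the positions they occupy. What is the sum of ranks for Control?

28

Sorted (descending): 88, 87, 79, 66, 58, 58, 44, 39
The 2 values of 58 occupy positions 5–6 → average rank (5+6)/2 = 5.5.
Control values → pooled ranks: 58→5.5, 87→2, 39→8, 58→5.5, 44→7
Rank sum = 5.5 + 2 + 8 + 5.5 + 7 = 28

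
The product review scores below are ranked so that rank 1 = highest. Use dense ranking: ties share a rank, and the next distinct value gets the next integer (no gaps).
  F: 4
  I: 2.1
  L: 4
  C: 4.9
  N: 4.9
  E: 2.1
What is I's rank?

3

Sorted (descending): 4.9, 4.9, 4, 4, 2.1, 2.1
The 2 values of 4.9 share dense rank 1.
The 2 values of 4 share dense rank 2.
The 2 values of 2.1 share dense rank 3.
I has value 2.1 → rank 3.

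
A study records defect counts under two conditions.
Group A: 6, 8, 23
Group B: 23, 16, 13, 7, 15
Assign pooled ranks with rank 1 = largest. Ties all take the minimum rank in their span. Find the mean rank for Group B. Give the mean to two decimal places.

Sorted (descending): 23, 23, 16, 15, 13, 8, 7, 6
The 2 values of 23 occupy positions 1–2 → each gets rank 1.
Group B values → pooled ranks: 23→1, 16→3, 13→5, 7→7, 15→4
Mean rank = (1 + 3 + 5 + 7 + 4) / 5 = 4.00

4.00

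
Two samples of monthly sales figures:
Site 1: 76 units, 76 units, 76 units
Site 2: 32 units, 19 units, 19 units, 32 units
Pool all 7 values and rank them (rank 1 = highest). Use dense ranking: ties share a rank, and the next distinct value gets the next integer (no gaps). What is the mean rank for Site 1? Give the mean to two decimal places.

Sorted (descending): 76, 76, 76, 32, 32, 19, 19
The 3 values of 76 share dense rank 1.
The 2 values of 32 share dense rank 2.
The 2 values of 19 share dense rank 3.
Site 1 values → pooled ranks: 76→1, 76→1, 76→1
Mean rank = (1 + 1 + 1) / 3 = 1.00

1.00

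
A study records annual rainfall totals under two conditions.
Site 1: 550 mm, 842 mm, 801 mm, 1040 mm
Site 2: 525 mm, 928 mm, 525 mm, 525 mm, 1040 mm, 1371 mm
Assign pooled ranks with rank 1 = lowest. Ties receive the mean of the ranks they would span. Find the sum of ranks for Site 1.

23.5

Sorted (ascending): 525, 525, 525, 550, 801, 842, 928, 1040, 1040, 1371
The 3 values of 525 occupy positions 1–3 → average rank 2.
The 2 values of 1040 occupy positions 8–9 → average rank (8+9)/2 = 8.5.
Site 1 values → pooled ranks: 550→4, 842→6, 801→5, 1040→8.5
Rank sum = 4 + 6 + 5 + 8.5 = 23.5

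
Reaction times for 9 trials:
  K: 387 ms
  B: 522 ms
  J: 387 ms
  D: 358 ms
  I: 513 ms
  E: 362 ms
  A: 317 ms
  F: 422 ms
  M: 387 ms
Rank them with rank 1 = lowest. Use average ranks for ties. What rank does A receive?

1

Sorted (ascending): 317, 358, 362, 387, 387, 387, 422, 513, 522
The 3 values of 387 occupy positions 4–6 → average rank 5.
A has value 317 ms → rank 1.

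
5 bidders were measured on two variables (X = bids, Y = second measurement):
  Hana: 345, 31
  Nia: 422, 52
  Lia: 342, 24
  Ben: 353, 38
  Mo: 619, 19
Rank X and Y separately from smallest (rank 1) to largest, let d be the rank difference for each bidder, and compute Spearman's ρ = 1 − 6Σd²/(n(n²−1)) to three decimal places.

Ranks of variable 1: 2, 4, 1, 3, 5
Ranks of variable 2: 3, 5, 2, 4, 1
d = r₁ − r₂: -1, -1, -1, -1, 4
d²: 1, 1, 1, 1, 16; Σd² = 20
ρ = 1 − 6·20/(5·24) = 1 − 120/120 = 0.000

0.000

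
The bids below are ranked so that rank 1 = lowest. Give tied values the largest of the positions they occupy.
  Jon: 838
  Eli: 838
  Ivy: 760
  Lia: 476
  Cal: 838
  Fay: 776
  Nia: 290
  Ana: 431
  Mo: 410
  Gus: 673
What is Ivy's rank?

6

Sorted (ascending): 290, 410, 431, 476, 673, 760, 776, 838, 838, 838
The 3 values of 838 occupy positions 8–10 → each gets rank 10.
Ivy has value 760 → rank 6.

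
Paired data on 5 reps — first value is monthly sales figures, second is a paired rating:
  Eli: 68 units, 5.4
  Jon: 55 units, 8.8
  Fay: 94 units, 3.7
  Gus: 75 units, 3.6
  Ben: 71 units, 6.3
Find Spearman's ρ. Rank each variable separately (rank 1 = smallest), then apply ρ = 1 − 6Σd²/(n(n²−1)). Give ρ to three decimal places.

-0.800

Ranks of variable 1: 2, 1, 5, 4, 3
Ranks of variable 2: 3, 5, 2, 1, 4
d = r₁ − r₂: -1, -4, 3, 3, -1
d²: 1, 16, 9, 9, 1; Σd² = 36
ρ = 1 − 6·36/(5·24) = 1 − 216/120 = -0.800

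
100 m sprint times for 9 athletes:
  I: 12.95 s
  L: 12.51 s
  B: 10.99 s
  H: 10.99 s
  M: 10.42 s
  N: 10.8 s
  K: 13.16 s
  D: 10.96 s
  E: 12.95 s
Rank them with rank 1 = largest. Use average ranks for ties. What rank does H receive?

5.5

Sorted (descending): 13.16, 12.95, 12.95, 12.51, 10.99, 10.99, 10.96, 10.8, 10.42
The 2 values of 12.95 occupy positions 2–3 → average rank (2+3)/2 = 2.5.
The 2 values of 10.99 occupy positions 5–6 → average rank (5+6)/2 = 5.5.
H has value 10.99 s → rank 5.5.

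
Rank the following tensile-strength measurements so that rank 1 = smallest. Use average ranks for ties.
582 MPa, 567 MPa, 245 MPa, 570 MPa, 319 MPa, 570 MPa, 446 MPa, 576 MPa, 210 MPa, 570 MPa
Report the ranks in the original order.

Sorted (ascending): 210, 245, 319, 446, 567, 570, 570, 570, 576, 582
The 3 values of 570 occupy positions 6–8 → average rank 7.

10, 5, 2, 7, 3, 7, 4, 9, 1, 7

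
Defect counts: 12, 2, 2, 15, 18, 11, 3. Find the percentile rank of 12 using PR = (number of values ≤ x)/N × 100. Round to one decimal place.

N = 7.
Strictly below 12: 4. Equal to 12: 1.
PR = 5/7 × 100 = 71.4

71.4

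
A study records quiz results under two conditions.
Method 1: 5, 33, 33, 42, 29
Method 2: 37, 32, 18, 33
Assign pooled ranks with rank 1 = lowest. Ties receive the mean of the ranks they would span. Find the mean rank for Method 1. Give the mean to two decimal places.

5.00

Sorted (ascending): 5, 18, 29, 32, 33, 33, 33, 37, 42
The 3 values of 33 occupy positions 5–7 → average rank 6.
Method 1 values → pooled ranks: 5→1, 33→6, 33→6, 42→9, 29→3
Mean rank = (1 + 6 + 6 + 9 + 3) / 5 = 5.00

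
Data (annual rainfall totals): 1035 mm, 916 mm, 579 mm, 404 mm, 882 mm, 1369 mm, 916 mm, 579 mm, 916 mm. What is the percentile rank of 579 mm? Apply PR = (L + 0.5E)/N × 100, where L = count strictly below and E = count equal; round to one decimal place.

N = 9.
Strictly below 579: 1. Equal to 579: 2.
PR = (1 + 0.5·2)/9 × 100 = 22.2

22.2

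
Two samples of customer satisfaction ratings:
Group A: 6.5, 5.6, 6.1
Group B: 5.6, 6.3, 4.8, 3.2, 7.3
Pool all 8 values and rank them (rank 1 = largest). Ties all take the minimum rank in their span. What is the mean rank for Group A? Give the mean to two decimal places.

3.67

Sorted (descending): 7.3, 6.5, 6.3, 6.1, 5.6, 5.6, 4.8, 3.2
The 2 values of 5.6 occupy positions 5–6 → each gets rank 5.
Group A values → pooled ranks: 6.5→2, 5.6→5, 6.1→4
Mean rank = (2 + 5 + 4) / 3 = 3.67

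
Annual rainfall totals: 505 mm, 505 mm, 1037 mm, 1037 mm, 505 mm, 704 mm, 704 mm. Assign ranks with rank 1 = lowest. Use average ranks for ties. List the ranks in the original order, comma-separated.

Sorted (ascending): 505, 505, 505, 704, 704, 1037, 1037
The 3 values of 505 occupy positions 1–3 → average rank 2.
The 2 values of 704 occupy positions 4–5 → average rank (4+5)/2 = 4.5.
The 2 values of 1037 occupy positions 6–7 → average rank (6+7)/2 = 6.5.

2, 2, 6.5, 6.5, 2, 4.5, 4.5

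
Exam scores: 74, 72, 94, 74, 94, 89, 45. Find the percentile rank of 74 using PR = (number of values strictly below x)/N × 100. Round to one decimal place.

N = 7.
Strictly below 74: 2. Equal to 74: 2.
PR = 2/7 × 100 = 28.6

28.6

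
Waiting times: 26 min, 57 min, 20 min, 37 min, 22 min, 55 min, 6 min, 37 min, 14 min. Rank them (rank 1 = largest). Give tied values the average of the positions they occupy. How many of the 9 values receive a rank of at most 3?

2

Sorted (descending): 57, 55, 37, 37, 26, 22, 20, 14, 6
The 2 values of 37 occupy positions 3–4 → average rank (3+4)/2 = 3.5.
Ranks ≤ 3: {1, 2} → 2 values.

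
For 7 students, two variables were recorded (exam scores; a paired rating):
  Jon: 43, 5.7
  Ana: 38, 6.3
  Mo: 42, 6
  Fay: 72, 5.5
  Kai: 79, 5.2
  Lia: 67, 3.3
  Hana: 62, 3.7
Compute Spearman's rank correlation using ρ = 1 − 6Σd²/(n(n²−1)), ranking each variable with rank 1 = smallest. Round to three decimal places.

-0.714

Ranks of variable 1: 3, 1, 2, 6, 7, 5, 4
Ranks of variable 2: 5, 7, 6, 4, 3, 1, 2
d = r₁ − r₂: -2, -6, -4, 2, 4, 4, 2
d²: 4, 36, 16, 4, 16, 16, 4; Σd² = 96
ρ = 1 − 6·96/(7·48) = 1 − 576/336 = -0.714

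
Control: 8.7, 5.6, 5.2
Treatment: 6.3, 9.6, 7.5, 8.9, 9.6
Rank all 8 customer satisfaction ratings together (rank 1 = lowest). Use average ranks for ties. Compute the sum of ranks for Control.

8

Sorted (ascending): 5.2, 5.6, 6.3, 7.5, 8.7, 8.9, 9.6, 9.6
The 2 values of 9.6 occupy positions 7–8 → average rank (7+8)/2 = 7.5.
Control values → pooled ranks: 8.7→5, 5.6→2, 5.2→1
Rank sum = 5 + 2 + 1 = 8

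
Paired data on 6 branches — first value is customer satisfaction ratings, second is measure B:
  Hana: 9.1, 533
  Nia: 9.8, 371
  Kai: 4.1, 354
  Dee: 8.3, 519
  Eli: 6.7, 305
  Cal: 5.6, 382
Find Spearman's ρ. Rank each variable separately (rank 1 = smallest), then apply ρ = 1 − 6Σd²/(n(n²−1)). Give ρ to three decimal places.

0.429

Ranks of variable 1: 5, 6, 1, 4, 3, 2
Ranks of variable 2: 6, 3, 2, 5, 1, 4
d = r₁ − r₂: -1, 3, -1, -1, 2, -2
d²: 1, 9, 1, 1, 4, 4; Σd² = 20
ρ = 1 − 6·20/(6·35) = 1 − 120/210 = 0.429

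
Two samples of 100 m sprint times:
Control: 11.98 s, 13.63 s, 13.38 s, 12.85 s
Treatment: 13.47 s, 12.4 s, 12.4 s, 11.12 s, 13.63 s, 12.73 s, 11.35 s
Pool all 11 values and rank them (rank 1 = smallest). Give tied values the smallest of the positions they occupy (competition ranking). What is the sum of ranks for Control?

Sorted (ascending): 11.12, 11.35, 11.98, 12.4, 12.4, 12.73, 12.85, 13.38, 13.47, 13.63, 13.63
The 2 values of 12.4 occupy positions 4–5 → each gets rank 4.
The 2 values of 13.63 occupy positions 10–11 → each gets rank 10.
Control values → pooled ranks: 11.98→3, 13.63→10, 13.38→8, 12.85→7
Rank sum = 3 + 10 + 8 + 7 = 28

28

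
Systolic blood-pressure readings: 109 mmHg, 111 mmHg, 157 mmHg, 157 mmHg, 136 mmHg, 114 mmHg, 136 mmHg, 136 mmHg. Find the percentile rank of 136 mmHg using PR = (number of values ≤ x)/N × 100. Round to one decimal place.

N = 8.
Strictly below 136: 3. Equal to 136: 3.
PR = 6/8 × 100 = 75.0

75.0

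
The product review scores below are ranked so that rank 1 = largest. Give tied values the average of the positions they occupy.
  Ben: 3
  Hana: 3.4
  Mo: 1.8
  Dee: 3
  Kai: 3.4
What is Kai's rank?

1.5

Sorted (descending): 3.4, 3.4, 3, 3, 1.8
The 2 values of 3.4 occupy positions 1–2 → average rank (1+2)/2 = 1.5.
The 2 values of 3 occupy positions 3–4 → average rank (3+4)/2 = 3.5.
Kai has value 3.4 → rank 1.5.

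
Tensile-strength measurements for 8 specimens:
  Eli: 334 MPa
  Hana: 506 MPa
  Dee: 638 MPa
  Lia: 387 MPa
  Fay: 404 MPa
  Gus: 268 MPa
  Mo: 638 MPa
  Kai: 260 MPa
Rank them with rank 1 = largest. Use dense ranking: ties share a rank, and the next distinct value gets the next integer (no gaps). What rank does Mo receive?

Sorted (descending): 638, 638, 506, 404, 387, 334, 268, 260
The 2 values of 638 share dense rank 1.
Remaining distinct values take the next consecutive integers.
Mo has value 638 MPa → rank 1.

1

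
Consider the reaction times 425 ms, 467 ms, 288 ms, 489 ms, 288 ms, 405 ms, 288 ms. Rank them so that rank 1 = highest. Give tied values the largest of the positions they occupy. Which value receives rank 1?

489

Sorted (descending): 489, 467, 425, 405, 288, 288, 288
The 3 values of 288 occupy positions 5–7 → each gets rank 7.
Rank 1 → value 489.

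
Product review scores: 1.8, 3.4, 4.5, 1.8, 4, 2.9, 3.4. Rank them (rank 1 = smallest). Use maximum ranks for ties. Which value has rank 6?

4

Sorted (ascending): 1.8, 1.8, 2.9, 3.4, 3.4, 4, 4.5
The 2 values of 1.8 occupy positions 1–2 → each gets rank 2.
The 2 values of 3.4 occupy positions 4–5 → each gets rank 5.
Rank 6 → value 4.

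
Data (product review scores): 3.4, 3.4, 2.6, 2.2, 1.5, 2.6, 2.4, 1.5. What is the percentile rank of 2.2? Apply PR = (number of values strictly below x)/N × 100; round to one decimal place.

25.0

N = 8.
Strictly below 2.2: 2. Equal to 2.2: 1.
PR = 2/8 × 100 = 25.0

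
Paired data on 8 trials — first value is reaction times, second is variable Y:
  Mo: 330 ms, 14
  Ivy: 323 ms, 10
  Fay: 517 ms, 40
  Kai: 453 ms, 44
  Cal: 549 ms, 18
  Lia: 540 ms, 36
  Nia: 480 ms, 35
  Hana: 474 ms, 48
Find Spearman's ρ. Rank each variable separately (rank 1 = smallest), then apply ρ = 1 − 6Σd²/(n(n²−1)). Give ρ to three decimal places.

Ranks of variable 1: 2, 1, 6, 3, 8, 7, 5, 4
Ranks of variable 2: 2, 1, 6, 7, 3, 5, 4, 8
d = r₁ − r₂: 0, 0, 0, -4, 5, 2, 1, -4
d²: 0, 0, 0, 16, 25, 4, 1, 16; Σd² = 62
ρ = 1 − 6·62/(8·63) = 1 − 372/504 = 0.262

0.262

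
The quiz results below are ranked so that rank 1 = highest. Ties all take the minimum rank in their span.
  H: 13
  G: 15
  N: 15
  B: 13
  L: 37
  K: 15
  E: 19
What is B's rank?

6

Sorted (descending): 37, 19, 15, 15, 15, 13, 13
The 3 values of 15 occupy positions 3–5 → each gets rank 3.
The 2 values of 13 occupy positions 6–7 → each gets rank 6.
B has value 13 → rank 6.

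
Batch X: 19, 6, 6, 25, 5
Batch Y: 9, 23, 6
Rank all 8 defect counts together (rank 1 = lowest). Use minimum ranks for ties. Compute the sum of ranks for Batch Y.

14

Sorted (ascending): 5, 6, 6, 6, 9, 19, 23, 25
The 3 values of 6 occupy positions 2–4 → each gets rank 2.
Batch Y values → pooled ranks: 9→5, 23→7, 6→2
Rank sum = 5 + 7 + 2 = 14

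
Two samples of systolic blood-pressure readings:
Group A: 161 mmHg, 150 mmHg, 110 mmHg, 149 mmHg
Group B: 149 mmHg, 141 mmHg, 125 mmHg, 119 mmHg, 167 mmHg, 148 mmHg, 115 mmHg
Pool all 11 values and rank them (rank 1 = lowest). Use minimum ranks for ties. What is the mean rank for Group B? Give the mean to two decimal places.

Sorted (ascending): 110, 115, 119, 125, 141, 148, 149, 149, 150, 161, 167
The 2 values of 149 occupy positions 7–8 → each gets rank 7.
Group B values → pooled ranks: 149→7, 141→5, 125→4, 119→3, 167→11, 148→6, 115→2
Mean rank = (7 + 5 + 4 + 3 + 11 + 6 + 2) / 7 = 5.43

5.43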